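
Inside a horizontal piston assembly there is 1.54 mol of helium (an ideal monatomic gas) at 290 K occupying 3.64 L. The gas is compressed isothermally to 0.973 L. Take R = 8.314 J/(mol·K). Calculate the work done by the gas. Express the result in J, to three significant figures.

Isothermal: W = nRT ln(V₂/V₁).
W = (1.54)(8.314)(290) × ln(0.973/3.64)
  = 3713 × -1.319
W_by_gas = -4899 J.

W ≈ -4900 J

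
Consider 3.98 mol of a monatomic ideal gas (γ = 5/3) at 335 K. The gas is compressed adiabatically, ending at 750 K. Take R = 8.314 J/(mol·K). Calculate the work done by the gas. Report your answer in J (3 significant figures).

Adiabatic ⇒ Q = 0, so W_by = −ΔU = nCᵥ(T₁ − T₂).
Cᵥ = 3R/2 = 12.47 J/(mol·K).
W = (3.98)(12.47)(335 − 750) = -20598 J.

W ≈ -20600 J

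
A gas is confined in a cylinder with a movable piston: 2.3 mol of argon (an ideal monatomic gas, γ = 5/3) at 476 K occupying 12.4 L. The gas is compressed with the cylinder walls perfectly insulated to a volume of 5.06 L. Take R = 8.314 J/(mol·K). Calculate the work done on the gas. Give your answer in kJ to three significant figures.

Adiabatic: TV^(γ−1) = const with γ = 5/3.
T₂ = T₁ (V₁/V₂)^(γ−1) = 476 × (12.4/5.06)^0.667 = 476 × 1.818 = 865.2 K.
W_by = nCᵥ(T₁ − T₂) = (2.3)(12.47)(476 − 865.2) = -11164 J.
Work on gas = −W_by = 11164 J.

W ≈ 11.2 kJ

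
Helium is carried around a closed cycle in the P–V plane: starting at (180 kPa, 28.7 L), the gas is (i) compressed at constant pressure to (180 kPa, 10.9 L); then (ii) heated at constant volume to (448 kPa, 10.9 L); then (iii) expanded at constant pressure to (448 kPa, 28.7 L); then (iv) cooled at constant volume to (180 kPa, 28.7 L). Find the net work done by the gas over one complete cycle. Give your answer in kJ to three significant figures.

Constant-volume legs do no work.
W(i) = (180)(10.9 − 28.7) = -3204 J; W(iii) = (448)(28.7 − 10.9) = 7974 J.
W_net = -3204 + 7974 = 4770 J (the clockwise enclosed area).

W_net ≈ 4.77 kJ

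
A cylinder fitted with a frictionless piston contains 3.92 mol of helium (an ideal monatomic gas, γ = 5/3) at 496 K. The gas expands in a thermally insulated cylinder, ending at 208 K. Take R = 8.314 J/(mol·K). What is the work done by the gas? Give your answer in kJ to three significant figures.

Adiabatic ⇒ Q = 0, so W_by = −ΔU = nCᵥ(T₁ − T₂).
Cᵥ = 3R/2 = 12.47 J/(mol·K).
W = (3.92)(12.47)(496 − 208) = 14079 J.

W ≈ 14.1 kJ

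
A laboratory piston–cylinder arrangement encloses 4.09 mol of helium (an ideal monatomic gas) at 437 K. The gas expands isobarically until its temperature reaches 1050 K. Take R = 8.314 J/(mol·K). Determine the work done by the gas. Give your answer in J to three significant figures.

W ≈ 20800 J

Isobaric: W = P ΔV = nR ΔT.
W = (4.09)(8.314)(1050 − 437) = 20845 J.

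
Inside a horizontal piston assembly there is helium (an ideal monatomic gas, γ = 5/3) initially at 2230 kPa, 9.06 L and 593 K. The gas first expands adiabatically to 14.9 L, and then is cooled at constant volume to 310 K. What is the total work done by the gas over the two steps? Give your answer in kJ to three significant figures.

W_total ≈ 8.55 kJ

Step 1 (adiabatic): W = (P₁V₁ − P₂V₂)/(γ−1) = (20204 − 14501)/0.667 = 8554 J.
Step 2 (isochoric): W = 0 (constant volume).
W_total = 8554 + 0 = 8554 J.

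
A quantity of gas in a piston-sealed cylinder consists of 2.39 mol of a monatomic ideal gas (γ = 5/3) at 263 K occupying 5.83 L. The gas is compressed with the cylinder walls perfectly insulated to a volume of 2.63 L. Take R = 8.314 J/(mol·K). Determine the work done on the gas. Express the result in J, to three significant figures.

W ≈ 5490 J

Adiabatic: TV^(γ−1) = const with γ = 5/3.
T₂ = T₁ (V₁/V₂)^(γ−1) = 263 × (5.83/2.63)^0.667 = 263 × 1.7 = 447.1 K.
W_by = nCᵥ(T₁ − T₂) = (2.39)(12.47)(263 − 447.1) = -5488 J.
Work on gas = −W_by = 5488 J.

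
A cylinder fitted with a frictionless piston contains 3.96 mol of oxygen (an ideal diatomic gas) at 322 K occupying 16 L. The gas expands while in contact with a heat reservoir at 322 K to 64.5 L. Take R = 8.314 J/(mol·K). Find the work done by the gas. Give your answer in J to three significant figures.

W ≈ 14800 J

Isothermal: W = nRT ln(V₂/V₁).
W = (3.96)(8.314)(322) × ln(64.5/16)
  = 10601 × 1.394
W_by_gas = 14779 J.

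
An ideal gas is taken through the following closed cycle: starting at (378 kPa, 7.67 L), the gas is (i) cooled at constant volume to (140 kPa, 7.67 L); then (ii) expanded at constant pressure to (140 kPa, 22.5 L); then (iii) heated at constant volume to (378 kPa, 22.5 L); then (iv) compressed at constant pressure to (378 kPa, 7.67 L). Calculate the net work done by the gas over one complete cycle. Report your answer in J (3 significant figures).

W_net ≈ -3530 J

Constant-volume legs do no work.
W(ii) = (140)(22.5 − 7.67) = 2076 J; W(iv) = (378)(7.67 − 22.5) = -5606 J.
W_net = 2076 − 5606 = -3530 J (the counter-clockwise enclosed area).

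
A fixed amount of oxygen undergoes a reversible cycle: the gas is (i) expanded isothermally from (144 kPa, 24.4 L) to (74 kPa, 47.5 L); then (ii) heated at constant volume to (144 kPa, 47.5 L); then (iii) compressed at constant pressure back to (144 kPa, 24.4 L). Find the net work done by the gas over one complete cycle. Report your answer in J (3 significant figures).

Leg (i): W = PᵢVᵢ ln(V_f/Vᵢ) = (3514) ln(47.5/24.4) = 2341 J.
Leg (ii): W = 0.
Leg (iii): W = PΔV = (144)(24.4 − 47.5) = -3326 J.
W_net = 2341 − 3326 = -985.8 J.

W_net ≈ -986 J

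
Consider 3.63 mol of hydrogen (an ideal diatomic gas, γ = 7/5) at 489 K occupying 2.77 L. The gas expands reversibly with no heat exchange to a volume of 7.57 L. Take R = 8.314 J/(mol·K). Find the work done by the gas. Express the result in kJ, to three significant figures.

W ≈ 12.2 kJ

Adiabatic: TV^(γ−1) = const with γ = 7/5.
T₂ = T₁ (V₁/V₂)^(γ−1) = 489 × (2.77/7.57)^0.4 = 489 × 0.6689 = 327.1 K.
W_by = nCᵥ(T₁ − T₂) = (3.63)(20.79)(489 − 327.1) = 12216 J.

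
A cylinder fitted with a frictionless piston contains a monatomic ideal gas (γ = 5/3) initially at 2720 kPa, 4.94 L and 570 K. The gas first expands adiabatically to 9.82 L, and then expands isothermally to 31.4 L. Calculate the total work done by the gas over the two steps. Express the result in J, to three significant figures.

Step 1 (adiabatic): W = (P₁V₁ − P₂V₂)/(γ−1) = (13437 − 8499)/0.667 = 7407 J.
After step 1: P = 865.5 kPa, V = 9.82 L, T = 360.5 K.
Step 2 (isothermal): W = P₁V₁ ln(V₂/V₁) = (8499) ln(31.4/9.82) = 9879 J.
W_total = 7407 + 9879 = 17286 J.

W_total ≈ 17300 J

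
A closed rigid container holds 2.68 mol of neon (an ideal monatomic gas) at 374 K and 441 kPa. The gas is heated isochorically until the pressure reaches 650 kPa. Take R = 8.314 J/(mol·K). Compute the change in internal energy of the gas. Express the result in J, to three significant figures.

Constant volume ⇒ W = 0, so Q = ΔU = nCᵥΔT with Cᵥ = 3R/2 = 12.47 J/(mol·K).
At constant V, T₂/T₁ = P₂/P₁ ⇒ ΔT = T₁(P₂/P₁ − 1) = 374·(650/441 − 1) = 177.2 K.
ΔU = (2.68)(12.47)(177.2) = 5924 J.

ΔU ≈ 5920 J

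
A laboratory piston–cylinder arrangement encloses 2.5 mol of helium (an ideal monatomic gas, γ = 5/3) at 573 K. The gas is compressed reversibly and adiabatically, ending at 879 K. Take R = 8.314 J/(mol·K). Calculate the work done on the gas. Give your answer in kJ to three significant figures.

W ≈ 9.54 kJ

Adiabatic ⇒ Q = 0, so W_by = −ΔU = nCᵥ(T₁ − T₂).
Cᵥ = 3R/2 = 12.47 J/(mol·K).
W = (2.5)(12.47)(573 − 879) = -9540 J.
Work on gas = −W_by = 9540 J.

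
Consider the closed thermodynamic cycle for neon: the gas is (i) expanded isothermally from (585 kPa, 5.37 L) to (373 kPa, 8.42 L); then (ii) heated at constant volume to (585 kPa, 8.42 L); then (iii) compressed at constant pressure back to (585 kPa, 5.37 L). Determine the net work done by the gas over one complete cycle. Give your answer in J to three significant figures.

W_net ≈ -371 J

Leg (i): W = PᵢVᵢ ln(V_f/Vᵢ) = (3141) ln(8.42/5.37) = 1413 J.
Leg (ii): W = 0.
Leg (iii): W = PΔV = (585)(5.37 − 8.42) = -1784 J.
W_net = 1413 − 1784 = -371.3 J.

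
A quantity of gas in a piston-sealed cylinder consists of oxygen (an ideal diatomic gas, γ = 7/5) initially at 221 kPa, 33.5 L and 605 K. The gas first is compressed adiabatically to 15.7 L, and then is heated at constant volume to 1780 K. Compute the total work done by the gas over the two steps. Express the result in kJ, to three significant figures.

Step 1 (adiabatic): W = (P₁V₁ − P₂V₂)/(γ−1) = (7404 − 10025)/0.4 = -6554 J.
Step 2 (isochoric): W = 0 (constant volume).
W_total = -6554 + 0 = -6554 J.

W_total ≈ -6.55 kJ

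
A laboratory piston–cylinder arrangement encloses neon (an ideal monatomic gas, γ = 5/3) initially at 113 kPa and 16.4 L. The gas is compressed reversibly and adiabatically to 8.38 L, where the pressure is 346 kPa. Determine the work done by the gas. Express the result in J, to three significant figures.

W ≈ -1570 J

Adiabatic: W = (P₁V₁ − P₂V₂)/(γ − 1) with γ = 5/3.
P₁V₁ = 1853 J, P₂V₂ = 2899 J.
W = (1853 − 2899) / 0.6667 = -1569 J.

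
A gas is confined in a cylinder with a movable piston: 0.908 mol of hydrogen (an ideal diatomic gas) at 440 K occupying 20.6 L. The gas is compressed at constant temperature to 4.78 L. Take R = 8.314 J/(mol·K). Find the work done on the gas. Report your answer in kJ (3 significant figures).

W ≈ 4.85 kJ

Isothermal: W = nRT ln(V₂/V₁).
W = (0.908)(8.314)(440) × ln(4.78/20.6)
  = 3322 × -1.461
W_by_gas = -4852 J; work on gas = −W_by = 4852 J.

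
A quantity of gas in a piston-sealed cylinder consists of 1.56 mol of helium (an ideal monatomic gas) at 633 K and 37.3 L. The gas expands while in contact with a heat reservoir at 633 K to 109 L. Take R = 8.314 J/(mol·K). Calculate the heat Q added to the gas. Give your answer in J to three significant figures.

Isothermal ⇒ ΔU = 0, so Q = W = nRT ln(V₂/V₁).
Q = (1.56)(8.314)(633) ln(109/37.3) = 8210 × 1.072 = 8804 J.

Q ≈ 8800 J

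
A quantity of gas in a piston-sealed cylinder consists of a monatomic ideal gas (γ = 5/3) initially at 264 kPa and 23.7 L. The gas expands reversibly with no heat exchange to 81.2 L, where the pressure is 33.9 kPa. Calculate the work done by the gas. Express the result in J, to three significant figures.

Adiabatic: W = (P₁V₁ − P₂V₂)/(γ − 1) with γ = 5/3.
P₁V₁ = 6257 J, P₂V₂ = 2753 J.
W = (6257 − 2753) / 0.6667 = 5256 J.

W ≈ 5260 J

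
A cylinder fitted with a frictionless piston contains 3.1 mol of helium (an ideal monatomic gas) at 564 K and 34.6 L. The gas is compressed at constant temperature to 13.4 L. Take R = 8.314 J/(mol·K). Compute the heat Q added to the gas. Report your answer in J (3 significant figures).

Q ≈ -13800 J

Isothermal ⇒ ΔU = 0, so Q = W = nRT ln(V₂/V₁).
Q = (3.1)(8.314)(564) ln(13.4/34.6) = 14536 × -0.9486 = -13789 J.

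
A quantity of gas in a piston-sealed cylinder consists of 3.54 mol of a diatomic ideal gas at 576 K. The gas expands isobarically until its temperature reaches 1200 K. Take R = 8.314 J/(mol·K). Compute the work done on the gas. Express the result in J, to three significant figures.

Isobaric: W = P ΔV = nR ΔT.
W = (3.54)(8.314)(1200 − 576) = 18365 J.
Work on gas = −W_by = -18365 J.

W ≈ -18400 J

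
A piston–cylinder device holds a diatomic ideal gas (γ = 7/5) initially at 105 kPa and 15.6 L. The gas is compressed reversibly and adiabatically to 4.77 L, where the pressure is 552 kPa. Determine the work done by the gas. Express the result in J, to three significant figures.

W ≈ -2490 J

Adiabatic: W = (P₁V₁ − P₂V₂)/(γ − 1) with γ = 7/5.
P₁V₁ = 1638 J, P₂V₂ = 2633 J.
W = (1638 − 2633) / 0.4 = -2488 J.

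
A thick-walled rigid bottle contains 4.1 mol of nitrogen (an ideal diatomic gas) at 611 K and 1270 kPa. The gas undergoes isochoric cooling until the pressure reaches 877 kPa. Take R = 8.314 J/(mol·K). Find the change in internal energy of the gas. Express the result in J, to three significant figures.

Constant volume ⇒ W = 0, so Q = ΔU = nCᵥΔT with Cᵥ = 5R/2 = 20.79 J/(mol·K).
At constant V, T₂/T₁ = P₂/P₁ ⇒ ΔT = T₁(P₂/P₁ − 1) = 611·(877/1270 − 1) = -189.1 K.
ΔU = (4.1)(20.79)(-189.1) = -16113 J.

ΔU ≈ -16100 J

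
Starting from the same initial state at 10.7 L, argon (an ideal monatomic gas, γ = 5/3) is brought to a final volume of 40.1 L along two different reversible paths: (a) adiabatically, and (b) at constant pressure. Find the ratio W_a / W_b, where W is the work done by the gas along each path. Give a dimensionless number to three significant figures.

Path (a) adiabatic: W = P₁V₁(1 − (V₁/V₂)^(γ−1))/(γ−1) → W_a/(P₁V₁) = 0.8783.
Path (b) isobaric: W = P₁(V₂ − V₁) → W_b/(P₁V₁) = 2.748.
W_a / W_b = 0.8783 / 2.748 = 0.3197.

W_a / W_b ≈ 0.320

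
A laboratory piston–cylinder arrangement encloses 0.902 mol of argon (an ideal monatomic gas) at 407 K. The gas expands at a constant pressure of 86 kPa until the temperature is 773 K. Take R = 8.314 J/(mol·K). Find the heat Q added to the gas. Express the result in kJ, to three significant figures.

Q ≈ 6.86 kJ

Isobaric: W = nRΔT = (0.902)(8.314)(366) = 2745 J.
ΔU = nCᵥΔT with Cᵥ = 3R/2: ΔU = (0.902)(12.47)(366) = 4117 J.
Q = ΔU + W = 4117 + 2745 = 6862 J.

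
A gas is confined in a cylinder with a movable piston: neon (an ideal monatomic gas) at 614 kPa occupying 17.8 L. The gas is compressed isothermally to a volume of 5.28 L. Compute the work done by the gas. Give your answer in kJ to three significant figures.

W ≈ -13.3 kJ

Isothermal: W = nRT ln(V₂/V₁) = P₁V₁ ln(V₂/V₁).
P₁V₁ = (614 kPa)(17.8 L) = 10929 J.
W = 10929 × ln(5.28/17.8) = 10929 × -1.215
W_by_gas = -13282 J.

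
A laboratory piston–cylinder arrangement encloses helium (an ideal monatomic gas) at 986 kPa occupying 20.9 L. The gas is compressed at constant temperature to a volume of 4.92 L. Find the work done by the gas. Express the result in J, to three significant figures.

Isothermal: W = nRT ln(V₂/V₁) = P₁V₁ ln(V₂/V₁).
P₁V₁ = (986 kPa)(20.9 L) = 20607 J.
W = 20607 × ln(4.92/20.9) = 20607 × -1.446
W_by_gas = -29807 J.

W ≈ -29800 J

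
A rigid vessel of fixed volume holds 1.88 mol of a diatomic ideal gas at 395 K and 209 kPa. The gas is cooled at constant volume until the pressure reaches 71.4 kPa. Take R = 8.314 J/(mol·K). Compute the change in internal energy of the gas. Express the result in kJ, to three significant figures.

ΔU ≈ -10.2 kJ

Constant volume ⇒ W = 0, so Q = ΔU = nCᵥΔT with Cᵥ = 5R/2 = 20.79 J/(mol·K).
At constant V, T₂/T₁ = P₂/P₁ ⇒ ΔT = T₁(P₂/P₁ − 1) = 395·(71.4/209 − 1) = -260.1 K.
ΔU = (1.88)(20.79)(-260.1) = -10162 J.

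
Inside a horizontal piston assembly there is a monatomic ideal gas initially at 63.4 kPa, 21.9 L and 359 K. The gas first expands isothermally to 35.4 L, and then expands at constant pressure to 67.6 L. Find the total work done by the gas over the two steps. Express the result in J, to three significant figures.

Step 1 (isothermal): W = P₁V₁ ln(V₂/V₁) = (1388) ln(35.4/21.9) = 666.8 J.
After step 1: P = 39.22 kPa, V = 35.4 L, T = 359 K.
Step 2 (isobaric): W = PΔV = (39.22 kPa)(67.6 − 35.4 L) = 1263 J.
W_total = 666.8 + 1263 = 1930 J.

W_total ≈ 1930 J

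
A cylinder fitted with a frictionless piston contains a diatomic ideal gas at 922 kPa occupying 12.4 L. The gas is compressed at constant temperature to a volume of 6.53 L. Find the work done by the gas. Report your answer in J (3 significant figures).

W ≈ -7330 J

Isothermal: W = nRT ln(V₂/V₁) = P₁V₁ ln(V₂/V₁).
P₁V₁ = (922 kPa)(12.4 L) = 11433 J.
W = 11433 × ln(6.53/12.4) = 11433 × -0.6413
W_by_gas = -7332 J.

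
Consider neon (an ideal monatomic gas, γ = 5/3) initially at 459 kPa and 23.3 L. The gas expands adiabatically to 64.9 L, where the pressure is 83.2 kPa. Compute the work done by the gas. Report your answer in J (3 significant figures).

W ≈ 7940 J

Adiabatic: W = (P₁V₁ − P₂V₂)/(γ − 1) with γ = 5/3.
P₁V₁ = 10695 J, P₂V₂ = 5400 J.
W = (10695 − 5400) / 0.6667 = 7943 J.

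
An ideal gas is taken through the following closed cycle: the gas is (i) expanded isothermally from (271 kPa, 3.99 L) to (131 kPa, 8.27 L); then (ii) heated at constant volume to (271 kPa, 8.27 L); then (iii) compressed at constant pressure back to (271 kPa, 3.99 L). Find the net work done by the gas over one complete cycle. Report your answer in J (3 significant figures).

W_net ≈ -372 J

Leg (i): W = PᵢVᵢ ln(V_f/Vᵢ) = (1081) ln(8.27/3.99) = 788.1 J.
Leg (ii): W = 0.
Leg (iii): W = PΔV = (271)(3.99 − 8.27) = -1160 J.
W_net = 788.1 − 1160 = -371.8 J.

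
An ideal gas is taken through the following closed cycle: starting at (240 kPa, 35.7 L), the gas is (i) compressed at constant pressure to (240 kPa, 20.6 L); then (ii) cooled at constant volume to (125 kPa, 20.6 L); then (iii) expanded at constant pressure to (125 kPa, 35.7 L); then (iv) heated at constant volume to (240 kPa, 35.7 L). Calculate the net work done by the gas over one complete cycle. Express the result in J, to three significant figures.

Constant-volume legs do no work.
W(i) = (240)(20.6 − 35.7) = -3624 J; W(iii) = (125)(35.7 − 20.6) = 1888 J.
W_net = -3624 + 1888 = -1737 J (the counter-clockwise enclosed area).

W_net ≈ -1740 J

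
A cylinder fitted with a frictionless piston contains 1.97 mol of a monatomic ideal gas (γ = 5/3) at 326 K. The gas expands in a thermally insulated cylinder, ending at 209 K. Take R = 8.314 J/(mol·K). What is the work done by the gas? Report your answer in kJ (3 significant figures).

Adiabatic ⇒ Q = 0, so W_by = −ΔU = nCᵥ(T₁ − T₂).
Cᵥ = 3R/2 = 12.47 J/(mol·K).
W = (1.97)(12.47)(326 − 209) = 2874 J.

W ≈ 2.87 kJ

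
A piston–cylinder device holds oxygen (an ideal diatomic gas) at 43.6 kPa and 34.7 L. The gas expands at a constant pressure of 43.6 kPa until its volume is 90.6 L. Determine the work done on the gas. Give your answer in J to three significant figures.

Isobaric: W = P ΔV.
W = (43.6 kPa)(90.6 − 34.7 L) = (43.6)(55.9) = 2437 J.
Work on gas = −W_by = -2437 J.

W ≈ -2440 J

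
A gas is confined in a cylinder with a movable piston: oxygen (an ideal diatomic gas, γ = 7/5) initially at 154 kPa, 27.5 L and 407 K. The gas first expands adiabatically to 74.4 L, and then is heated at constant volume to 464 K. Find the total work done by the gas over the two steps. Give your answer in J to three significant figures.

W_total ≈ 3480 J

Step 1 (adiabatic): W = (P₁V₁ − P₂V₂)/(γ−1) = (4235 − 2844)/0.4 = 3477 J.
Step 2 (isochoric): W = 0 (constant volume).
W_total = 3477 + 0 = 3477 J.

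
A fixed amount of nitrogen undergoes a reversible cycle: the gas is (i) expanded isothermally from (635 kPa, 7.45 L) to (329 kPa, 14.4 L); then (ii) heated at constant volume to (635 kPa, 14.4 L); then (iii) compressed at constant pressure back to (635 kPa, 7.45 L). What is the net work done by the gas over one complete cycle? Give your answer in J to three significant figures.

W_net ≈ -1300 J

Leg (i): W = PᵢVᵢ ln(V_f/Vᵢ) = (4731) ln(14.4/7.45) = 3118 J.
Leg (ii): W = 0.
Leg (iii): W = PΔV = (635)(7.45 − 14.4) = -4413 J.
W_net = 3118 − 4413 = -1296 J.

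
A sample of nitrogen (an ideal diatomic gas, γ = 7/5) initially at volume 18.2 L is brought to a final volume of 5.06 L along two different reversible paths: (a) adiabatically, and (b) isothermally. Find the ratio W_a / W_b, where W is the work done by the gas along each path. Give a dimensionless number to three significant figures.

W_a / W_b ≈ 1.31

Path (a) adiabatic: W = P₁V₁(1 − (V₁/V₂)^(γ−1))/(γ−1) → W_a/(P₁V₁) = -1.672.
Path (b) isothermal: W = P₁V₁ ln(V₂/V₁) → W_b/(P₁V₁) = -1.28.
W_a / W_b = -1.672 / -1.28 = 1.306.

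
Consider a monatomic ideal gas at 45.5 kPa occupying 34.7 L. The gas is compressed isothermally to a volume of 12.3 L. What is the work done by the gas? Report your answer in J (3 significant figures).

W ≈ -1640 J

Isothermal: W = nRT ln(V₂/V₁) = P₁V₁ ln(V₂/V₁).
P₁V₁ = (45.5 kPa)(34.7 L) = 1579 J.
W = 1579 × ln(12.3/34.7) = 1579 × -1.037
W_by_gas = -1637 J.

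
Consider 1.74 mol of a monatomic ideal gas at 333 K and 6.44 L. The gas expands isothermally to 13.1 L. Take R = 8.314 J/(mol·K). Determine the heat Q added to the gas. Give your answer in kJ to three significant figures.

Isothermal ⇒ ΔU = 0, so Q = W = nRT ln(V₂/V₁).
Q = (1.74)(8.314)(333) ln(13.1/6.44) = 4817 × 0.7101 = 3421 J.

Q ≈ 3.42 kJ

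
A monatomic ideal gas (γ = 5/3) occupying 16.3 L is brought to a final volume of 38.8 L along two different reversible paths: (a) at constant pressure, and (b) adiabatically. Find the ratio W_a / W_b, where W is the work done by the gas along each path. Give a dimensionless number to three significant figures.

Path (a) isobaric: W = P₁(V₂ − V₁) → W_a/(P₁V₁) = 1.38.
Path (b) adiabatic: W = P₁V₁(1 − (V₁/V₂)^(γ−1))/(γ−1) → W_b/(P₁V₁) = 0.6586.
W_a / W_b = 1.38 / 0.6586 = 2.096.

W_a / W_b ≈ 2.10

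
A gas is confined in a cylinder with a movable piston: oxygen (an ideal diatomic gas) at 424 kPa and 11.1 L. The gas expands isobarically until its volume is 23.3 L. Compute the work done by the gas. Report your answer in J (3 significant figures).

Isobaric: W = P ΔV.
W = (424 kPa)(23.3 − 11.1 L) = (424)(12.2) = 5173 J.

W ≈ 5170 J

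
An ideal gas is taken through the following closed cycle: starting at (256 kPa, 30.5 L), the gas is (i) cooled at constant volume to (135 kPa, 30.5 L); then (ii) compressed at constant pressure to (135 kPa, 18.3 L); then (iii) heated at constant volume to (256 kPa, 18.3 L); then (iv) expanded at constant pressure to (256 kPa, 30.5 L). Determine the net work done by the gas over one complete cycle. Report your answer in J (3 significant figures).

Constant-volume legs do no work.
W(ii) = (135)(18.3 − 30.5) = -1647 J; W(iv) = (256)(30.5 − 18.3) = 3123 J.
W_net = -1647 + 3123 = 1476 J (the clockwise enclosed area).

W_net ≈ 1480 J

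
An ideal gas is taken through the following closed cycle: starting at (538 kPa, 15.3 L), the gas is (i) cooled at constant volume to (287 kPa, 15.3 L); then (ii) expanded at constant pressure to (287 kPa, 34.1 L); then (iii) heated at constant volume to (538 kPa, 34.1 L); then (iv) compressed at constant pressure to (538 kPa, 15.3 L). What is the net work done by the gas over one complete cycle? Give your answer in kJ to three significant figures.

Constant-volume legs do no work.
W(ii) = (287)(34.1 − 15.3) = 5396 J; W(iv) = (538)(15.3 − 34.1) = -10114 J.
W_net = 5396 − 10114 = -4719 J (the counter-clockwise enclosed area).

W_net ≈ -4.72 kJ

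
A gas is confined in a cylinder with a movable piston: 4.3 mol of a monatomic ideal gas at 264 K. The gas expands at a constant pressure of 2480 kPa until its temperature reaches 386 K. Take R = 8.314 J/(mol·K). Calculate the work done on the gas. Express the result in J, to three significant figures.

Isobaric: W = P ΔV = nR ΔT.
W = (4.3)(8.314)(386 − 264) = 4362 J.
Work on gas = −W_by = -4362 J.

W ≈ -4360 J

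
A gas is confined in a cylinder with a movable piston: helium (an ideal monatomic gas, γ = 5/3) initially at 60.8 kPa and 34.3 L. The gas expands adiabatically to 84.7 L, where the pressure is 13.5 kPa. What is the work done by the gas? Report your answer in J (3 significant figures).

Adiabatic: W = (P₁V₁ − P₂V₂)/(γ − 1) with γ = 5/3.
P₁V₁ = 2085 J, P₂V₂ = 1143 J.
W = (2085 − 1143) / 0.6667 = 1413 J.

W ≈ 1410 J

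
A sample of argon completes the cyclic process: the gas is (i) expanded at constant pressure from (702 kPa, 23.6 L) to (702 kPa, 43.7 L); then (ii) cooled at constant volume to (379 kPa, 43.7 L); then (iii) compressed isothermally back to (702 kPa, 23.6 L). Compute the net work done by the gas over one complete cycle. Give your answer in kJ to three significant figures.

Leg (i): W = PΔV = (702)(43.7 − 23.6) = 14110 J.
Leg (ii): W = 0.
Leg (iii): W = PᵢVᵢ ln(V_f/Vᵢ) = (16562) ln(23.6/43.7) = -10204 J.
W_net = 14110 − 10204 = 3906 J.

W_net ≈ 3.91 kJ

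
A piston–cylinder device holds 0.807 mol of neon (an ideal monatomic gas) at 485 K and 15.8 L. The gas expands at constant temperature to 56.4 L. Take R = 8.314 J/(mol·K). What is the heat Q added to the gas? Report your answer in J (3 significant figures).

Q ≈ 4140 J

Isothermal ⇒ ΔU = 0, so Q = W = nRT ln(V₂/V₁).
Q = (0.807)(8.314)(485) ln(56.4/15.8) = 3254 × 1.272 = 4141 J.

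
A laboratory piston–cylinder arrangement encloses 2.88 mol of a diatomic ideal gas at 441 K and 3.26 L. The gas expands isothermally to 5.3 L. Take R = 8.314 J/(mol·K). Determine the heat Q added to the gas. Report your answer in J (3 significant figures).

Q ≈ 5130 J

Isothermal ⇒ ΔU = 0, so Q = W = nRT ln(V₂/V₁).
Q = (2.88)(8.314)(441) ln(5.3/3.26) = 10559 × 0.486 = 5132 J.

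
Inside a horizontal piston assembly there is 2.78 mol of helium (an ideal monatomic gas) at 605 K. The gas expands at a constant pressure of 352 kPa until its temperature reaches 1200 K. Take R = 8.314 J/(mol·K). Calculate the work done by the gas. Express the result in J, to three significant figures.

Isobaric: W = P ΔV = nR ΔT.
W = (2.78)(8.314)(1200 − 605) = 13752 J.

W ≈ 13800 J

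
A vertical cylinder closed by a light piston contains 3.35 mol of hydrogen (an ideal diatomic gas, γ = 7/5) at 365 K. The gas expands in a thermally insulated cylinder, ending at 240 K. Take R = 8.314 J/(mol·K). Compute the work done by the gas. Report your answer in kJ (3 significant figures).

W ≈ 8.70 kJ

Adiabatic ⇒ Q = 0, so W_by = −ΔU = nCᵥ(T₁ − T₂).
Cᵥ = 5R/2 = 20.79 J/(mol·K).
W = (3.35)(20.79)(365 − 240) = 8704 J.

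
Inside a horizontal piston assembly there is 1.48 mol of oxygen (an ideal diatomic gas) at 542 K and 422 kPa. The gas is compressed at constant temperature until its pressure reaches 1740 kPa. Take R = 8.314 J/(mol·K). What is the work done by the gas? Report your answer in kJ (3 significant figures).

Isothermal process: W = nRT ln(V₂/V₁) = nRT ln(P₁/P₂).
W = (1.48)(8.314)(542) × ln(422/1740)
  = 6669 × ln(0.2425) = 6669 × -1.417
W_by_gas = -9448 J.

W ≈ -9.45 kJ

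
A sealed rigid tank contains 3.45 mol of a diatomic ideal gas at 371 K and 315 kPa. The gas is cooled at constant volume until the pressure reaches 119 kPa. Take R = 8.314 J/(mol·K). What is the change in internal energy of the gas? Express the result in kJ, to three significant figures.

ΔU ≈ -16.6 kJ

Constant volume ⇒ W = 0, so Q = ΔU = nCᵥΔT with Cᵥ = 5R/2 = 20.79 J/(mol·K).
At constant V, T₂/T₁ = P₂/P₁ ⇒ ΔT = T₁(P₂/P₁ − 1) = 371·(119/315 − 1) = -230.8 K.
ΔU = (3.45)(20.79)(-230.8) = -16553 J.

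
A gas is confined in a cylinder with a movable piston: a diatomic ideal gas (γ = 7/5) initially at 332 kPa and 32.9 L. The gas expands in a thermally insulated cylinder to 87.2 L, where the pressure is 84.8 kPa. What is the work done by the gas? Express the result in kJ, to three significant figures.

W ≈ 8.82 kJ

Adiabatic: W = (P₁V₁ − P₂V₂)/(γ − 1) with γ = 7/5.
P₁V₁ = 10923 J, P₂V₂ = 7395 J.
W = (10923 − 7395) / 0.4 = 8821 J.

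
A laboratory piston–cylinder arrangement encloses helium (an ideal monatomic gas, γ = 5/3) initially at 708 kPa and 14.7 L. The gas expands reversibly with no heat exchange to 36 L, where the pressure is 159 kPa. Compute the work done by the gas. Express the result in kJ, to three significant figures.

W ≈ 7.03 kJ

Adiabatic: W = (P₁V₁ − P₂V₂)/(γ − 1) with γ = 5/3.
P₁V₁ = 10408 J, P₂V₂ = 5724 J.
W = (10408 − 5724) / 0.6667 = 7025 J.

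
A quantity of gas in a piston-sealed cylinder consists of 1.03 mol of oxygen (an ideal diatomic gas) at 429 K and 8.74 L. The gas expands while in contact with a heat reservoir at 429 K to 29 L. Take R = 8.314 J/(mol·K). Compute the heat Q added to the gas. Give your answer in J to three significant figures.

Q ≈ 4410 J

Isothermal ⇒ ΔU = 0, so Q = W = nRT ln(V₂/V₁).
Q = (1.03)(8.314)(429) ln(29/8.74) = 3674 × 1.199 = 4406 J.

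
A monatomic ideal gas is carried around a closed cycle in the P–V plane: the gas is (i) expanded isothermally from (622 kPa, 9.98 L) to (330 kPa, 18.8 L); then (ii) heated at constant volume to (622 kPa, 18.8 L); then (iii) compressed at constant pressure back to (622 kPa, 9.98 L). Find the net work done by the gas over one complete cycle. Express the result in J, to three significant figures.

Leg (i): W = PᵢVᵢ ln(V_f/Vᵢ) = (6208) ln(18.8/9.98) = 3931 J.
Leg (ii): W = 0.
Leg (iii): W = PΔV = (622)(9.98 − 18.8) = -5486 J.
W_net = 3931 − 5486 = -1555 J.

W_net ≈ -1550 J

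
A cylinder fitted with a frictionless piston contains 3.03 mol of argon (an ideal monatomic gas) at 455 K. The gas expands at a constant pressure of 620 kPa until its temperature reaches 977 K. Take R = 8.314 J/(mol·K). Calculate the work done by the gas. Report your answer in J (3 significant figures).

W ≈ 13100 J

Isobaric: W = P ΔV = nR ΔT.
W = (3.03)(8.314)(977 − 455) = 13150 J.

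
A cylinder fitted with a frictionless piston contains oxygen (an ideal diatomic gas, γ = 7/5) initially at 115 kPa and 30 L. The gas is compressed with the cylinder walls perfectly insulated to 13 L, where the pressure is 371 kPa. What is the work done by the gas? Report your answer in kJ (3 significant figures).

W ≈ -3.43 kJ

Adiabatic: W = (P₁V₁ − P₂V₂)/(γ − 1) with γ = 7/5.
P₁V₁ = 3450 J, P₂V₂ = 4823 J.
W = (3450 − 4823) / 0.4 = -3433 J.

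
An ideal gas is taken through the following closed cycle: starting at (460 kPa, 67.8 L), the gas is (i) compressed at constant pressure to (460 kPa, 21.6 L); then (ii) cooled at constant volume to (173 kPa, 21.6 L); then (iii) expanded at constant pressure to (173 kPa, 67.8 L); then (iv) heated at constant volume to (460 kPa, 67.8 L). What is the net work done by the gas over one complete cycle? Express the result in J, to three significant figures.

Constant-volume legs do no work.
W(i) = (460)(21.6 − 67.8) = -21252 J; W(iii) = (173)(67.8 − 21.6) = 7993 J.
W_net = -21252 + 7993 = -13259 J (the counter-clockwise enclosed area).

W_net ≈ -13300 J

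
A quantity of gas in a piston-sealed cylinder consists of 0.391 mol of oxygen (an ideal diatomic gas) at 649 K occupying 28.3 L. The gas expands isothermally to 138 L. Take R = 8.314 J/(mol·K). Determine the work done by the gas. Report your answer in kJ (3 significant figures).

Isothermal: W = nRT ln(V₂/V₁).
W = (0.391)(8.314)(649) × ln(138/28.3)
  = 2110 × 1.584
W_by_gas = 3343 J.

W ≈ 3.34 kJ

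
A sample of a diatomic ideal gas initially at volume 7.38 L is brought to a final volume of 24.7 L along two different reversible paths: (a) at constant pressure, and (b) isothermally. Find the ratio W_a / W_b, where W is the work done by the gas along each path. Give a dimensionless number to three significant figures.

Path (a) isobaric: W = P₁(V₂ − V₁) → W_a/(P₁V₁) = 2.347.
Path (b) isothermal: W = P₁V₁ ln(V₂/V₁) → W_b/(P₁V₁) = 1.208.
W_a / W_b = 2.347 / 1.208 = 1.943.

W_a / W_b ≈ 1.94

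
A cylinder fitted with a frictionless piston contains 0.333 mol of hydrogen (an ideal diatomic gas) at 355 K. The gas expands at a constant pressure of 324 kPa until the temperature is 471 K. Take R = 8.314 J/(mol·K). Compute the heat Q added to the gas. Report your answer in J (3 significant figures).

Isobaric: W = nRΔT = (0.333)(8.314)(116) = 321.2 J.
ΔU = nCᵥΔT with Cᵥ = 5R/2: ΔU = (0.333)(20.79)(116) = 802.9 J.
Q = ΔU + W = 802.9 + 321.2 = 1124 J.

Q ≈ 1120 J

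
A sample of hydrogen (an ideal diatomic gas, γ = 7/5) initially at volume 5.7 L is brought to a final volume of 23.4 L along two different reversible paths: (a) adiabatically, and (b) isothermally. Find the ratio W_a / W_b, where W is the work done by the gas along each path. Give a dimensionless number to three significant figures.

W_a / W_b ≈ 0.764

Path (a) adiabatic: W = P₁V₁(1 − (V₁/V₂)^(γ−1))/(γ−1) → W_a/(P₁V₁) = 1.079.
Path (b) isothermal: W = P₁V₁ ln(V₂/V₁) → W_b/(P₁V₁) = 1.412.
W_a / W_b = 1.079 / 1.412 = 0.764.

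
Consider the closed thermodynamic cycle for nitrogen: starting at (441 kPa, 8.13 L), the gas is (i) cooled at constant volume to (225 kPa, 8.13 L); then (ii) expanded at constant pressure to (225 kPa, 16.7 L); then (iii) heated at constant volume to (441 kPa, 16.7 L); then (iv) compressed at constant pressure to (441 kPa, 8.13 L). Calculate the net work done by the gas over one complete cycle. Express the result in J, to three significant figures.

W_net ≈ -1850 J

Constant-volume legs do no work.
W(ii) = (225)(16.7 − 8.13) = 1928 J; W(iv) = (441)(8.13 − 16.7) = -3779 J.
W_net = 1928 − 3779 = -1851 J (the counter-clockwise enclosed area).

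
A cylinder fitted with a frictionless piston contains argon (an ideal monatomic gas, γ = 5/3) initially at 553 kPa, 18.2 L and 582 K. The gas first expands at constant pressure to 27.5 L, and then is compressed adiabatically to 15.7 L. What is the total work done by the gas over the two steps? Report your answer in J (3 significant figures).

Step 1 (isobaric): W = PΔV = (553 kPa)(27.5 − 18.2 L) = 5143 J.
After step 1: P = 553 kPa, V = 27.5 L, T = 879.4 K.
Step 2 (adiabatic): W = (P₁V₁ − P₂V₂)/(γ−1) = (15208 − 22098)/0.667 = -10335 J.
W_total = 5143 − 10335 = -5192 J.

W_total ≈ -5190 J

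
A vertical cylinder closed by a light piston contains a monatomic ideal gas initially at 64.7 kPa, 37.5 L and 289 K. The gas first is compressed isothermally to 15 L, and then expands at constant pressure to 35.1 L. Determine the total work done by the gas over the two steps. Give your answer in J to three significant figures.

W_total ≈ 1030 J

Step 1 (isothermal): W = P₁V₁ ln(V₂/V₁) = (2426) ln(15/37.5) = -2223 J.
After step 1: P = 161.8 kPa, V = 15 L, T = 289 K.
Step 2 (isobaric): W = PΔV = (161.8 kPa)(35.1 − 15 L) = 3251 J.
W_total = -2223 + 3251 = 1028 J.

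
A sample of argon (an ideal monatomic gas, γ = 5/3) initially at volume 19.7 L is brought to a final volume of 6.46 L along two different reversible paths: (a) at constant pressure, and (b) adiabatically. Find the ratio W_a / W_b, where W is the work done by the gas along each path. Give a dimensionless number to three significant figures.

Path (a) isobaric: W = P₁(V₂ − V₁) → W_a/(P₁V₁) = -0.6721.
Path (b) adiabatic: W = P₁V₁(1 − (V₁/V₂)^(γ−1))/(γ−1) → W_b/(P₁V₁) = -1.654.
W_a / W_b = -0.6721 / -1.654 = 0.4062.

W_a / W_b ≈ 0.406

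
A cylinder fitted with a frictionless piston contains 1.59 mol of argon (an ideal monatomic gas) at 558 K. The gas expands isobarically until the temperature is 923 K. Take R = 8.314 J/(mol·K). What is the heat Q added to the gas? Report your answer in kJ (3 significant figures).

Q ≈ 12.1 kJ

Isobaric: W = nRΔT = (1.59)(8.314)(365) = 4825 J.
ΔU = nCᵥΔT with Cᵥ = 3R/2: ΔU = (1.59)(12.47)(365) = 7238 J.
Q = ΔU + W = 7238 + 4825 = 12063 J.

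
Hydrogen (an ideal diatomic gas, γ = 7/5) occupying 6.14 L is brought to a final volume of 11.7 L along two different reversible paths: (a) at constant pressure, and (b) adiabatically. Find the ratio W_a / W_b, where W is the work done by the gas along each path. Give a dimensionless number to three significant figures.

W_a / W_b ≈ 1.59

Path (a) isobaric: W = P₁(V₂ − V₁) → W_a/(P₁V₁) = 0.9055.
Path (b) adiabatic: W = P₁V₁(1 − (V₁/V₂)^(γ−1))/(γ−1) → W_b/(P₁V₁) = 0.5683.
W_a / W_b = 0.9055 / 0.5683 = 1.593.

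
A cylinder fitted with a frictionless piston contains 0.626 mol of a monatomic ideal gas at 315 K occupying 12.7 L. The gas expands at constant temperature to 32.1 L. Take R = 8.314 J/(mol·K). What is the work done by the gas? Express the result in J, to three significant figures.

W ≈ 1520 J

Isothermal: W = nRT ln(V₂/V₁).
W = (0.626)(8.314)(315) × ln(32.1/12.7)
  = 1639 × 0.9273
W_by_gas = 1520 J.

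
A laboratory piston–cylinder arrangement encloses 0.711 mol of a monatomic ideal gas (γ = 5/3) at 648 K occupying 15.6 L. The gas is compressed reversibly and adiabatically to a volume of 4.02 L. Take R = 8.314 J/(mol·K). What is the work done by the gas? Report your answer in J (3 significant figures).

Adiabatic: TV^(γ−1) = const with γ = 5/3.
T₂ = T₁ (V₁/V₂)^(γ−1) = 648 × (15.6/4.02)^0.667 = 648 × 2.469 = 1600 K.
W_by = nCᵥ(T₁ − T₂) = (0.711)(12.47)(648 − 1600) = -8443 J.

W ≈ -8440 J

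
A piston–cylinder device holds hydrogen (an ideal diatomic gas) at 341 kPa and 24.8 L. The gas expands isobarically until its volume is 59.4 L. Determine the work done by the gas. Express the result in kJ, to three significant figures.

Isobaric: W = P ΔV.
W = (341 kPa)(59.4 − 24.8 L) = (341)(34.6) = 11799 J.

W ≈ 11.8 kJ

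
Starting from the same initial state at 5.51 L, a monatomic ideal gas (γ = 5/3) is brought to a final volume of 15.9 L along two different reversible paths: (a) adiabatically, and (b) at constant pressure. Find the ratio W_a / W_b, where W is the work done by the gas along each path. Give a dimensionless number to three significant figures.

W_a / W_b ≈ 0.403

Path (a) adiabatic: W = P₁V₁(1 − (V₁/V₂)^(γ−1))/(γ−1) → W_a/(P₁V₁) = 0.76.
Path (b) isobaric: W = P₁(V₂ − V₁) → W_b/(P₁V₁) = 1.886.
W_a / W_b = 0.76 / 1.886 = 0.403.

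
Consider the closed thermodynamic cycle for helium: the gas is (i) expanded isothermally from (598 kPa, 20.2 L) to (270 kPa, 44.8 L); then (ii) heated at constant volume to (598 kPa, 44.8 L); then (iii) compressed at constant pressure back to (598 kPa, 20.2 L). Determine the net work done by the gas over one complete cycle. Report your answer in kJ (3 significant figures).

Leg (i): W = PᵢVᵢ ln(V_f/Vᵢ) = (12080) ln(44.8/20.2) = 9622 J.
Leg (ii): W = 0.
Leg (iii): W = PΔV = (598)(20.2 − 44.8) = -14711 J.
W_net = 9622 − 14711 = -5089 J.

W_net ≈ -5.09 kJ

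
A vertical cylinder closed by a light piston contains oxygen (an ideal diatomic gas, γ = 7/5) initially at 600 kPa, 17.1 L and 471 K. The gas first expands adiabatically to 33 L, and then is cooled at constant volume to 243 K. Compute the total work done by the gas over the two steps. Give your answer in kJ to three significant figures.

Step 1 (adiabatic): W = (P₁V₁ − P₂V₂)/(γ−1) = (10260 − 7888)/0.4 = 5931 J.
Step 2 (isochoric): W = 0 (constant volume).
W_total = 5931 + 0 = 5931 J.

W_total ≈ 5.93 kJ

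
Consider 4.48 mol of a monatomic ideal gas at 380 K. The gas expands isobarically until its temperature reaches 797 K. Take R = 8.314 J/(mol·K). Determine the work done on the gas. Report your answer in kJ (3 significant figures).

W ≈ -15.5 kJ

Isobaric: W = P ΔV = nR ΔT.
W = (4.48)(8.314)(797 − 380) = 15532 J.
Work on gas = −W_by = -15532 J.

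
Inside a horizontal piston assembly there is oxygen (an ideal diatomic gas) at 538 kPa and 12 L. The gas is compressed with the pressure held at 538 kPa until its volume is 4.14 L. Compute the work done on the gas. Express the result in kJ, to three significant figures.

Isobaric: W = P ΔV.
W = (538 kPa)(4.14 − 12 L) = (538)(-7.86) = -4229 J.
Work on gas = −W_by = 4229 J.

W ≈ 4.23 kJ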